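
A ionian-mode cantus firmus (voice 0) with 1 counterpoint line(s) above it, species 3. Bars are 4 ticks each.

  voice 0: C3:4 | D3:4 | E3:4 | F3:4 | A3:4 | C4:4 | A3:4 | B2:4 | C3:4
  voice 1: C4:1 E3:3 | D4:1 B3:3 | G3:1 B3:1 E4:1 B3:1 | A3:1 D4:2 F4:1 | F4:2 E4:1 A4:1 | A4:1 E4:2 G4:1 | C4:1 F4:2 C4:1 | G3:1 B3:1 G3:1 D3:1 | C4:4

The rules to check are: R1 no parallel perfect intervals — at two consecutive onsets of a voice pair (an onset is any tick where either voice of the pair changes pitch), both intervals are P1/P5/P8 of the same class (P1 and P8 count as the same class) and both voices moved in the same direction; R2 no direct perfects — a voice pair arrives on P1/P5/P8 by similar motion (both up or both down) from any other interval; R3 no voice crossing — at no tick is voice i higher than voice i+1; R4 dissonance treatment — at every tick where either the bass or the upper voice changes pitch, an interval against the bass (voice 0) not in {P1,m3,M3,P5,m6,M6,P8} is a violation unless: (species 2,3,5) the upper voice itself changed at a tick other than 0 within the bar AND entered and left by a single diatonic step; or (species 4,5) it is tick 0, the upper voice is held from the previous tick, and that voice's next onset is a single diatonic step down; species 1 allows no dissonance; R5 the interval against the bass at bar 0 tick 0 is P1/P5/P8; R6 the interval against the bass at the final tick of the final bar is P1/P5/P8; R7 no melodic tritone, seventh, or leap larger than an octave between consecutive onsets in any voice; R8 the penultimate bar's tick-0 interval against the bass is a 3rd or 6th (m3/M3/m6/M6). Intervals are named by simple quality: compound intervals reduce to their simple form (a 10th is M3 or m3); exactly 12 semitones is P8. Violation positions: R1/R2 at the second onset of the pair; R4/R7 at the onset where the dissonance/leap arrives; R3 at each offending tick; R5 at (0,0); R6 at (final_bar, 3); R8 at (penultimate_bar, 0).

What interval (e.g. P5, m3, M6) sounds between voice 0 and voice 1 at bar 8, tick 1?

P8

voice 0=C3 voice 1=C4 -> P8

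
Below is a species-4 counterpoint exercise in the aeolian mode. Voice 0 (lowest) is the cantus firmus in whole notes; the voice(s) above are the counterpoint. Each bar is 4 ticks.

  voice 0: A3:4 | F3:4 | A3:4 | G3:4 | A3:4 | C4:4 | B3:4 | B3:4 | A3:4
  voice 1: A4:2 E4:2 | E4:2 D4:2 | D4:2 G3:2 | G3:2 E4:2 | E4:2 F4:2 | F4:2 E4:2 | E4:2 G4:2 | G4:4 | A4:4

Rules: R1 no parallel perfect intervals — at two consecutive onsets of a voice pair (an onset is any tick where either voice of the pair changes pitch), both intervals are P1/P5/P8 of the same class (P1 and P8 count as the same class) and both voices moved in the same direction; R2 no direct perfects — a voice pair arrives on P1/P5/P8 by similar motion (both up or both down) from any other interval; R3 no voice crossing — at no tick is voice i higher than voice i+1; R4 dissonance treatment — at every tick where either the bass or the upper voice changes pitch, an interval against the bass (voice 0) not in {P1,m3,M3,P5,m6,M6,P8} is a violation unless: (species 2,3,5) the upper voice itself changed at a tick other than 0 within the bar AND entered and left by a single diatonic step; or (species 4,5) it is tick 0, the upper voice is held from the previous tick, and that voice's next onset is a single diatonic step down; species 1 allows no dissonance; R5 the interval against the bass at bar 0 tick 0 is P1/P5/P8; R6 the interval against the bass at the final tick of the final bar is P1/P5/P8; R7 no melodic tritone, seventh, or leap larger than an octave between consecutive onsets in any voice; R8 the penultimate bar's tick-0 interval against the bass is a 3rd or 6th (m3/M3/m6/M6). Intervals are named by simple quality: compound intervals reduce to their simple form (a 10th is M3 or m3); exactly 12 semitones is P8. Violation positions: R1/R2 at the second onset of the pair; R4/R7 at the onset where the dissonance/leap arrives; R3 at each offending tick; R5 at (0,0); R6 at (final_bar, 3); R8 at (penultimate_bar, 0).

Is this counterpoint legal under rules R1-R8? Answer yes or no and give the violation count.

No (5 violations)

bar 0: v0=A3 v1=A4 (P8)
bar 1: v0=F3 v1=E4 (M7)
bar 2: v0=A3 v1=D4 (P4)
bar 3: v0=G3 v1=G3 (P1)
bar 4: v0=A3 v1=E4 (P5)
bar 5: v0=C4 v1=F4 (P4)
bar 6: v0=B3 v1=E4 (P4)
bar 7: v0=B3 v1=G4 (m6)
bar 8: v0=A3 v1=A4 (P8)
  R4 @ bar2.0: A3/D4 P4 untreated
  R3 @ bar2.2: A3 above G3
  R4 @ bar2.2: A3/G3 M2 untreated
  R3 @ bar2.3: A3 above G3
  R4 @ bar6.0: B3/E4 P4 untreated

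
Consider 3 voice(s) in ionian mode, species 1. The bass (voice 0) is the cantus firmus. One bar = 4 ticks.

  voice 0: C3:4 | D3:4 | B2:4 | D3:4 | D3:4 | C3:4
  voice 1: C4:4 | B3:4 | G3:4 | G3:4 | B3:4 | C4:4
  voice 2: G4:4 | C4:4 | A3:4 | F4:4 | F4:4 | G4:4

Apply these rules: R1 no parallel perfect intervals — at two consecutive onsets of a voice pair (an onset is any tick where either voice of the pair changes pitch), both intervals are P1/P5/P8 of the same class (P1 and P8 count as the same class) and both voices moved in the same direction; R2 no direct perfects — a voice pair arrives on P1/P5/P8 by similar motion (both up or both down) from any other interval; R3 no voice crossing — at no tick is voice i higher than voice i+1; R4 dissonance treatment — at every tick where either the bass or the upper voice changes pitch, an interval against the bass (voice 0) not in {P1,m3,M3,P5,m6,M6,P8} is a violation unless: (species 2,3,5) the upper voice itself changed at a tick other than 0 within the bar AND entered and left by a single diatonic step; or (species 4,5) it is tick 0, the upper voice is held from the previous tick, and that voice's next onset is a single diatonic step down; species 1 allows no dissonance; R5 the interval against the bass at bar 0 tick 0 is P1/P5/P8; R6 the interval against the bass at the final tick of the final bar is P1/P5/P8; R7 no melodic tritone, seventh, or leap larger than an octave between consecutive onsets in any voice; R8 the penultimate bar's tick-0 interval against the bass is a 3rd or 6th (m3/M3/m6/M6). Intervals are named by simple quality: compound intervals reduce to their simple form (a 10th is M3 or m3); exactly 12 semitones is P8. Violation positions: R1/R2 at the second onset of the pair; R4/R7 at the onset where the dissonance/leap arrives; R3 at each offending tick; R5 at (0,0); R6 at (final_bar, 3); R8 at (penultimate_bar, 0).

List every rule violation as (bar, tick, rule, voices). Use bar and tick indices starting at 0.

bar 0: v0=C3 v1=C4 v2=G4 downbeat P5
bar 1: v0=D3 v1=B3 v2=C4 downbeat m7
bar 2: v0=B2 v1=G3 v2=A3 downbeat m7
bar 3: v0=D3 v1=G3 v2=F4 downbeat m3
bar 4: v0=D3 v1=B3 v2=F4 downbeat m3
bar 5: v0=C3 v1=C4 v2=G4 downbeat P5
  -> R4 @ bar 1 tick 0 v(0, 2): D3/C4 m7 untreated
  -> R4 @ bar 2 tick 0 v(0, 2): B2/A3 m7 untreated
  -> R4 @ bar 3 tick 0 v(0, 1): D3/G3 P4 untreated
  -> R2 @ bar 5 tick 0 v(1, 2): B3/F4 TT -> C4/G4 P5 similar

(1, 0, R4, (0, 2))
(2, 0, R4, (0, 2))
(3, 0, R4, (0, 1))
(5, 0, R2, (1, 2))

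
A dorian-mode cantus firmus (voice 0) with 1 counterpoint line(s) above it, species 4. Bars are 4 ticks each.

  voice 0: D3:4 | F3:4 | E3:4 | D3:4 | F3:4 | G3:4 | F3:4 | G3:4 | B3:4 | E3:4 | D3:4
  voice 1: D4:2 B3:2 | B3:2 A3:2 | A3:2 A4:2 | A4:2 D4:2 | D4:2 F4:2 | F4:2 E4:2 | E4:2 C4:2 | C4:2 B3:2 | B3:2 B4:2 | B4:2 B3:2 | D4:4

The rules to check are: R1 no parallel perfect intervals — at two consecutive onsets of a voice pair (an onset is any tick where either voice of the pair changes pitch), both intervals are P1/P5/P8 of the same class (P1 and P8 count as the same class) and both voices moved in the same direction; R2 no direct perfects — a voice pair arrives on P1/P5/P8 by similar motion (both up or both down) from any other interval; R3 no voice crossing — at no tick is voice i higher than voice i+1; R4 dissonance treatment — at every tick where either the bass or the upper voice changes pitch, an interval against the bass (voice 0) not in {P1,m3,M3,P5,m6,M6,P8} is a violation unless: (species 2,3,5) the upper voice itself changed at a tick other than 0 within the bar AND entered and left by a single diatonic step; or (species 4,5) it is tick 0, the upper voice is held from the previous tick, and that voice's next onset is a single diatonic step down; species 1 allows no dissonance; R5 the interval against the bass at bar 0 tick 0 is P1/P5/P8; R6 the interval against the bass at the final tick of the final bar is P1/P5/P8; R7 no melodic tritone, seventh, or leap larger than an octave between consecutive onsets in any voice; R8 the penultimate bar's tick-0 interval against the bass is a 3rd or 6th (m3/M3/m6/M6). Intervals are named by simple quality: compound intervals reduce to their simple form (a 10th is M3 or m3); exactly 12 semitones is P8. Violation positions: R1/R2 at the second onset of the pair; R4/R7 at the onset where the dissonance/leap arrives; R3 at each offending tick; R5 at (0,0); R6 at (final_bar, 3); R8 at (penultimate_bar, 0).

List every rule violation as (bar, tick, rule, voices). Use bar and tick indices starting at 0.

bar 0: v0=D3 v1=D4 downbeat P8
bar 1: v0=F3 v1=B3 downbeat TT
bar 2: v0=E3 v1=A3 downbeat P4
bar 3: v0=D3 v1=A4 downbeat P5
bar 4: v0=F3 v1=D4 downbeat M6
bar 5: v0=G3 v1=F4 downbeat m7
bar 6: v0=F3 v1=E4 downbeat M7
bar 7: v0=G3 v1=C4 downbeat P4
bar 8: v0=B3 v1=B3 downbeat P1
bar 9: v0=E3 v1=B4 downbeat P5
bar 10: v0=D3 v1=D4 downbeat P8
  -> R4 @ bar 2 tick 0 v(0, 1): E3/A3 P4 untreated
  -> R4 @ bar 2 tick 2 v(0, 1): E3/A4 P4 untreated
  -> R4 @ bar 6 tick 0 v(0, 1): F3/E4 M7 untreated
  -> R8 @ bar 9 tick 0 v(0, 1): penult P5 not 3rd/6th

(2, 0, R4, (0, 1))
(2, 2, R4, (0, 1))
(6, 0, R4, (0, 1))
(9, 0, R8, (0, 1))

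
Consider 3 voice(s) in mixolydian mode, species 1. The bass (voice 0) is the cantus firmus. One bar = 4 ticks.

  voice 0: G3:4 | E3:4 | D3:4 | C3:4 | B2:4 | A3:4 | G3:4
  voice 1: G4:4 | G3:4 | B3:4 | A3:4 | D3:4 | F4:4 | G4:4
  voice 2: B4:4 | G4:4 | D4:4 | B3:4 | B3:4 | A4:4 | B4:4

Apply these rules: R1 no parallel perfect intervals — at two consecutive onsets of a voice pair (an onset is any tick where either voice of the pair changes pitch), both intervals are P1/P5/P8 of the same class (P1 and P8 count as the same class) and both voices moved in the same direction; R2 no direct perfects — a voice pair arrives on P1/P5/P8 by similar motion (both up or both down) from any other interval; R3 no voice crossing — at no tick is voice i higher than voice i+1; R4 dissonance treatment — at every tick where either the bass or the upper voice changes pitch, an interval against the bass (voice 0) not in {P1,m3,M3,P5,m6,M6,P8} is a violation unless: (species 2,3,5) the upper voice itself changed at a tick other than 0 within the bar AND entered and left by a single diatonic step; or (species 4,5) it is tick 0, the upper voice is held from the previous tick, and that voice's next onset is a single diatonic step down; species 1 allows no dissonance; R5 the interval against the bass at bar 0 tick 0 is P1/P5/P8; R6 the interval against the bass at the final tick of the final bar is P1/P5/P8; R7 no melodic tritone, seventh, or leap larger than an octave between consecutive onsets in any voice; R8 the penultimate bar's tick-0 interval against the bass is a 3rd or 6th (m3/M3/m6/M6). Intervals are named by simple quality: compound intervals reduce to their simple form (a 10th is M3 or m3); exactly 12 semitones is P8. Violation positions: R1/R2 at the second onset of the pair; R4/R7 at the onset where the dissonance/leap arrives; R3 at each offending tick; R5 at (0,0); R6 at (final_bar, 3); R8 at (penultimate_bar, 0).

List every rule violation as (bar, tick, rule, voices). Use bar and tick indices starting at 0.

(0, 0, R5, (0, 2))
(1, 0, R2, (1, 2))
(2, 0, R2, (0, 2))
(3, 0, R4, (0, 2))
(5, 0, R1, (0, 2))
(5, 0, R7, (0,))
(5, 0, R7, (1,))
(5, 0, R7, (2,))
(5, 0, R8, (0, 2))
(6, 3, R6, (0, 2))

bar 0: v0=G3 v1=G4 v2=B4 downbeat M3
bar 1: v0=E3 v1=G3 v2=G4 downbeat m3
bar 2: v0=D3 v1=B3 v2=D4 downbeat P8
bar 3: v0=C3 v1=A3 v2=B3 downbeat M7
bar 4: v0=B2 v1=D3 v2=B3 downbeat P8
bar 5: v0=A3 v1=F4 v2=A4 downbeat P8
bar 6: v0=G3 v1=G4 v2=B4 downbeat M3
  -> R5 @ bar 0 tick 0 v(0, 2): opens on M3
  -> R2 @ bar 1 tick 0 v(1, 2): G4/B4 M3 -> G3/G4 P8 similar
  -> R2 @ bar 2 tick 0 v(0, 2): E3/G4 m3 -> D3/D4 P8 similar
  -> R4 @ bar 3 tick 0 v(0, 2): C3/B3 M7 untreated
  -> R1 @ bar 5 tick 0 v(0, 2): B2/B3 P8 -> A3/A4 P8 similar
  -> R7 @ bar 5 tick 0 v(0,): B2->A3 leap 10st
  -> R7 @ bar 5 tick 0 v(1,): D3->F4 leap 15st
  -> R7 @ bar 5 tick 0 v(2,): B3->A4 leap 10st
  -> R8 @ bar 5 tick 0 v(0, 2): penult P8 not 3rd/6th
  -> R6 @ bar 6 tick 3 v(0, 2): closes on M3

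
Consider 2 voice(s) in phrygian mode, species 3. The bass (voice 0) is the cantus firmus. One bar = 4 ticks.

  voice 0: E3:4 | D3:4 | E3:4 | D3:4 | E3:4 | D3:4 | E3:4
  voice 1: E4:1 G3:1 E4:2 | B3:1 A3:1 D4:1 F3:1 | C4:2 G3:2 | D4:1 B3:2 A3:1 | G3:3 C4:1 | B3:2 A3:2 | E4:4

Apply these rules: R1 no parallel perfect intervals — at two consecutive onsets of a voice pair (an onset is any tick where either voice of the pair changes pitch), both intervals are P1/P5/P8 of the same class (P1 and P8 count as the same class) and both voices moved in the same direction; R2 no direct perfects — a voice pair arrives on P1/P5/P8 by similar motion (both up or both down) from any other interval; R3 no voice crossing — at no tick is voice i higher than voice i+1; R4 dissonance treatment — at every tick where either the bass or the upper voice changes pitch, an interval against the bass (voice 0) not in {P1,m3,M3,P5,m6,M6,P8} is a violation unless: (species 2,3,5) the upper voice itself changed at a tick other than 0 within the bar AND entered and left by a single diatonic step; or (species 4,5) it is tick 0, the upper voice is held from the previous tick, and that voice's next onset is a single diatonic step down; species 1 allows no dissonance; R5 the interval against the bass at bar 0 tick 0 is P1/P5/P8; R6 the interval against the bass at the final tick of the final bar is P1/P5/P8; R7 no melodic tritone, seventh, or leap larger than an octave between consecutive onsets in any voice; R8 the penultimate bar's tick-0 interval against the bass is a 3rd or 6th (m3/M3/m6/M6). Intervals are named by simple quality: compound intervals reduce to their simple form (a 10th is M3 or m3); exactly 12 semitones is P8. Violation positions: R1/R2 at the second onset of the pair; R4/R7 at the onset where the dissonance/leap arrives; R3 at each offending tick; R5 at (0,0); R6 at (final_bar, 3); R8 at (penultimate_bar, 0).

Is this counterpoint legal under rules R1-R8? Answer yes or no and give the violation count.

No (1 violations)

bar 0: v0=E3 v1=E4 (P8)
bar 1: v0=D3 v1=B3 (M6)
bar 2: v0=E3 v1=C4 (m6)
bar 3: v0=D3 v1=D4 (P8)
bar 4: v0=E3 v1=G3 (m3)
bar 5: v0=D3 v1=B3 (M6)
bar 6: v0=E3 v1=E4 (P8)
  R2 @ bar6.0: D3/A3 P5 -> E3/E4 P8 similar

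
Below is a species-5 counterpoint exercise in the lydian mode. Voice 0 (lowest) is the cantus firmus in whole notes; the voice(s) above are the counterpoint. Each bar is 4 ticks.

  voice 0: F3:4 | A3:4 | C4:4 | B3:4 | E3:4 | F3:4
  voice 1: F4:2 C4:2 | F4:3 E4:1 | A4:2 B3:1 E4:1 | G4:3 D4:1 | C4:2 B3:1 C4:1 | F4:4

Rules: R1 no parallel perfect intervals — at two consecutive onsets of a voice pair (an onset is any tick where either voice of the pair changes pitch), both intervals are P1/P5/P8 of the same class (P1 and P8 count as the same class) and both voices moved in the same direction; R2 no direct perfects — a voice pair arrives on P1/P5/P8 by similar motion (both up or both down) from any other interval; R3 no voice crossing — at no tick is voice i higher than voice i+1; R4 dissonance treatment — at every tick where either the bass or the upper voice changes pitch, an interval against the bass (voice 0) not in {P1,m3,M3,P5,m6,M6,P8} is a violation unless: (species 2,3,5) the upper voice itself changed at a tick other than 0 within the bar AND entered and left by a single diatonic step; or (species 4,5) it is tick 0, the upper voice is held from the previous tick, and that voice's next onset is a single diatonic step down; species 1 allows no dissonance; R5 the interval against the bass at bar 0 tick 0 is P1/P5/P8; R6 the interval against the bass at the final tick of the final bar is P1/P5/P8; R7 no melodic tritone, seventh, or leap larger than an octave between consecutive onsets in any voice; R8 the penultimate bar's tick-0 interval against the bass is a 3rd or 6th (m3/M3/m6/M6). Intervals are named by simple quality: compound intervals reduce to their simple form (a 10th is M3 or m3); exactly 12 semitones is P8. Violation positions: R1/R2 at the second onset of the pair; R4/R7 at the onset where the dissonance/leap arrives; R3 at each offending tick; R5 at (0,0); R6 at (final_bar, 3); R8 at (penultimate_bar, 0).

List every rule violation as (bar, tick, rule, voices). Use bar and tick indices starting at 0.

bar 0: v0=F3 v1=F4 downbeat P8
bar 1: v0=A3 v1=F4 downbeat m6
bar 2: v0=C4 v1=A4 downbeat M6
bar 3: v0=B3 v1=G4 downbeat m6
bar 4: v0=E3 v1=C4 downbeat m6
bar 5: v0=F3 v1=F4 downbeat P8
  -> R3 @ bar 2 tick 2 v(0, 1): C4 above B3
  -> R4 @ bar 2 tick 2 v(0, 1): C4/B3 m2 untreated
  -> R7 @ bar 2 tick 2 v(1,): A4->B3 leap 10st
  -> R2 @ bar 5 tick 0 v(0, 1): E3/C4 m6 -> F3/F4 P8 similar

(2, 2, R3, (0, 1))
(2, 2, R4, (0, 1))
(2, 2, R7, (1,))
(5, 0, R2, (0, 1))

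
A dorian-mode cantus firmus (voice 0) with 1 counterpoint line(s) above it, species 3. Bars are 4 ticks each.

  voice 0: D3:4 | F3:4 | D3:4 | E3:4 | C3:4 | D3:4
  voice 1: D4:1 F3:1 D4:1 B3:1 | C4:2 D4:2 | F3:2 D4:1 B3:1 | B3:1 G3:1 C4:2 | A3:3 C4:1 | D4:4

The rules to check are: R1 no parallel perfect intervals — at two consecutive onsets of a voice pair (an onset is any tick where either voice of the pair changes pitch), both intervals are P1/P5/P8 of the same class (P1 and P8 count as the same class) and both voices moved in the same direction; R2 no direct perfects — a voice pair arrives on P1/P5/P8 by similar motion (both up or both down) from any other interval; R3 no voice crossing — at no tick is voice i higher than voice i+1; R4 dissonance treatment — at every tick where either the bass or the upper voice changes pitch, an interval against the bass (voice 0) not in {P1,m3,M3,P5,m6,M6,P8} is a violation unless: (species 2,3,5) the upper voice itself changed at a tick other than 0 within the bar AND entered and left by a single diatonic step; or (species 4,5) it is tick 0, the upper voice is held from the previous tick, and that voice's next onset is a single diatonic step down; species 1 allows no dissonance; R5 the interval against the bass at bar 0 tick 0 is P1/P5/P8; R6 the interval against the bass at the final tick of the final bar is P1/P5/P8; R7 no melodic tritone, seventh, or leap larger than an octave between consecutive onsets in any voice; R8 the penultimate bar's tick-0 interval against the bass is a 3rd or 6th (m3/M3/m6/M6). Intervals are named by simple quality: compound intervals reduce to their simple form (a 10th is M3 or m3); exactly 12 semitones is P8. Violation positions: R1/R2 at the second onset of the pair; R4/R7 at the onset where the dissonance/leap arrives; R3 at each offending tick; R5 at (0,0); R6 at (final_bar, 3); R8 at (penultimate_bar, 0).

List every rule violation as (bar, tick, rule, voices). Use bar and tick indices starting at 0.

bar 0: v0=D3 v1=D4 downbeat P8
bar 1: v0=F3 v1=C4 downbeat P5
bar 2: v0=D3 v1=F3 downbeat m3
bar 3: v0=E3 v1=B3 downbeat P5
bar 4: v0=C3 v1=A3 downbeat M6
bar 5: v0=D3 v1=D4 downbeat P8
  -> R2 @ bar 1 tick 0 v(0, 1): D3/B3 M6 -> F3/C4 P5 similar
  -> R1 @ bar 5 tick 0 v(0, 1): C3/C4 P8 -> D3/D4 P8 similar

(1, 0, R2, (0, 1))
(5, 0, R1, (0, 1))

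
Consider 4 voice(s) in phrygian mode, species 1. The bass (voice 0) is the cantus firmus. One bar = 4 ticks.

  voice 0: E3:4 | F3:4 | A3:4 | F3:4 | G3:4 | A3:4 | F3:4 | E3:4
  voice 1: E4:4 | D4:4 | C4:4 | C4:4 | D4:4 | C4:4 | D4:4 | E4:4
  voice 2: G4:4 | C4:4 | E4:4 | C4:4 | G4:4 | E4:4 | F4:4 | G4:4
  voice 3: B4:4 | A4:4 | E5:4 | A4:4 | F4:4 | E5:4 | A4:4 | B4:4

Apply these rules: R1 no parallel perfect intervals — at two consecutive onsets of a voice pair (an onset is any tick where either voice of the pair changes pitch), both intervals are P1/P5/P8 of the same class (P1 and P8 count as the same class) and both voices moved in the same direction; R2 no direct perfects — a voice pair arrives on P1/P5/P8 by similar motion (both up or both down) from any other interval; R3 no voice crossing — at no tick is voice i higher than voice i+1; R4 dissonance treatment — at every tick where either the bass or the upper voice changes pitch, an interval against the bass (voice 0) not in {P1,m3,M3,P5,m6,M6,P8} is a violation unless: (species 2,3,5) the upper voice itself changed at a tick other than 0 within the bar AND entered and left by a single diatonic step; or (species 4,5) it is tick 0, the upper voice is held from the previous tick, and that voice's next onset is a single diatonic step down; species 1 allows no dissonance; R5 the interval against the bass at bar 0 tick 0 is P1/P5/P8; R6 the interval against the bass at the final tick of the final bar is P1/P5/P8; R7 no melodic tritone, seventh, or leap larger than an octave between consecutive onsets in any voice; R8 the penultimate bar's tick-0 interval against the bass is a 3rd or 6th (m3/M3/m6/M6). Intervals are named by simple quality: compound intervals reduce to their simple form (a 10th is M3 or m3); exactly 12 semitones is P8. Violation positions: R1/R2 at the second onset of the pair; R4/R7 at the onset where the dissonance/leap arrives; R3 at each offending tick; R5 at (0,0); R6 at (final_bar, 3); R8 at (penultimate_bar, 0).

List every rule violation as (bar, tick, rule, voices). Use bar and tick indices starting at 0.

(0, 0, R5, (0, 2))
(1, 0, R1, (1, 3))
(1, 0, R3, (1, 2))
(1, 1, R3, (1, 2))
(1, 2, R3, (1, 2))
(1, 3, R3, (1, 2))
(2, 0, R1, (0, 2))
(2, 0, R2, (0, 3))
(2, 0, R2, (2, 3))
(3, 0, R1, (0, 2))
(4, 0, R1, (0, 1))
(4, 0, R2, (0, 2))
(4, 0, R3, (2, 3))
(4, 0, R4, (0, 3))
(4, 1, R3, (2, 3))
(4, 2, R3, (2, 3))
(4, 3, R3, (2, 3))
(5, 0, R2, (0, 3))
(5, 0, R7, (3,))
(6, 0, R8, (0, 2))
(7, 0, R1, (1, 3))
(7, 3, R6, (0, 2))

bar 0: v0=E3 v1=E4 v2=G4 v3=B4 downbeat P5
bar 1: v0=F3 v1=D4 v2=C4 v3=A4 downbeat M3
bar 2: v0=A3 v1=C4 v2=E4 v3=E5 downbeat P5
bar 3: v0=F3 v1=C4 v2=C4 v3=A4 downbeat M3
bar 4: v0=G3 v1=D4 v2=G4 v3=F4 downbeat m7
bar 5: v0=A3 v1=C4 v2=E4 v3=E5 downbeat P5
bar 6: v0=F3 v1=D4 v2=F4 v3=A4 downbeat M3
bar 7: v0=E3 v1=E4 v2=G4 v3=B4 downbeat P5
  -> R5 @ bar 0 tick 0 v(0, 2): opens on m3
  -> R1 @ bar 1 tick 0 v(1, 3): E4/B4 P5 -> D4/A4 P5 similar
  -> R3 @ bar 1 tick 0 v(1, 2): D4 above C4
  -> R3 @ bar 1 tick 1 v(1, 2): D4 above C4
  -> R3 @ bar 1 tick 2 v(1, 2): D4 above C4
  -> R3 @ bar 1 tick 3 v(1, 2): D4 above C4
  -> R1 @ bar 2 tick 0 v(0, 2): F3/C4 P5 -> A3/E4 P5 similar
  -> R2 @ bar 2 tick 0 v(0, 3): F3/A4 M3 -> A3/E5 P5 similar
  -> R2 @ bar 2 tick 0 v(2, 3): C4/A4 M6 -> E4/E5 P8 similar
  -> R1 @ bar 3 tick 0 v(0, 2): A3/E4 P5 -> F3/C4 P5 similar
  -> R1 @ bar 4 tick 0 v(0, 1): F3/C4 P5 -> G3/D4 P5 similar
  -> R2 @ bar 4 tick 0 v(0, 2): F3/C4 P5 -> G3/G4 P8 similar
  -> R3 @ bar 4 tick 0 v(2, 3): G4 above F4
  -> R4 @ bar 4 tick 0 v(0, 3): G3/F4 m7 untreated
  -> R3 @ bar 4 tick 1 v(2, 3): G4 above F4
  -> R3 @ bar 4 tick 2 v(2, 3): G4 above F4
  -> R3 @ bar 4 tick 3 v(2, 3): G4 above F4
  -> R2 @ bar 5 tick 0 v(0, 3): G3/F4 m7 -> A3/E5 P5 similar
  -> R7 @ bar 5 tick 0 v(3,): F4->E5 leap 11st
  -> R8 @ bar 6 tick 0 v(0, 2): penult P8 not 3rd/6th
  -> R1 @ bar 7 tick 0 v(1, 3): D4/A4 P5 -> E4/B4 P5 similar
  -> R6 @ bar 7 tick 3 v(0, 2): closes on m3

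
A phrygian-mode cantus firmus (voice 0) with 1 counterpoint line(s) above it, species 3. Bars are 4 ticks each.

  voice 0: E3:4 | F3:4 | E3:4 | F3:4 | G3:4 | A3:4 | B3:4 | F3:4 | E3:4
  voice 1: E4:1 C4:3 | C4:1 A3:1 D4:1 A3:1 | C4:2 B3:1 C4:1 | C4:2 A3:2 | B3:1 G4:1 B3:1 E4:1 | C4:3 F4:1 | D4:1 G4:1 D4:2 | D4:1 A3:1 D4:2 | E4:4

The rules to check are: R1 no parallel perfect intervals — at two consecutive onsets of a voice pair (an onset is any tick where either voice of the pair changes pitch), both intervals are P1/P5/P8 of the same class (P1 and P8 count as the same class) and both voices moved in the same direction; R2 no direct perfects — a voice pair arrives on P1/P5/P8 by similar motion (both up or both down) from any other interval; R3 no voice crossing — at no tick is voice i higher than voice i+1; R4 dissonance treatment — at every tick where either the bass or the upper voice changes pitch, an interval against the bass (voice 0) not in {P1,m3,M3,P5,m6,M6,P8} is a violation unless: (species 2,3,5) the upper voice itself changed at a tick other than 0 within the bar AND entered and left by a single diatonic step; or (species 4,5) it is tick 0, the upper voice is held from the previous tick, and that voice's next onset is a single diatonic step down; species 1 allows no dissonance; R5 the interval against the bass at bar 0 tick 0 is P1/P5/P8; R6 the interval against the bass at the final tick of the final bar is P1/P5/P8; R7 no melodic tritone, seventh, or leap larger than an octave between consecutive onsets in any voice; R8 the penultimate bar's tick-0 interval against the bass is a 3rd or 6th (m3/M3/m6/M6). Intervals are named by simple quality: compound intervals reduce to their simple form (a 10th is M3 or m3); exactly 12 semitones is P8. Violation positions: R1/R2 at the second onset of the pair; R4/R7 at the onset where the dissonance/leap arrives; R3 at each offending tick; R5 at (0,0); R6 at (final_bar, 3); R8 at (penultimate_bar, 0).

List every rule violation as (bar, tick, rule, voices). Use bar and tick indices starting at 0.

(7, 0, R7, (0,))

bar 0: v0=E3 v1=E4 downbeat P8
bar 1: v0=F3 v1=C4 downbeat P5
bar 2: v0=E3 v1=C4 downbeat m6
bar 3: v0=F3 v1=C4 downbeat P5
bar 4: v0=G3 v1=B3 downbeat M3
bar 5: v0=A3 v1=C4 downbeat m3
bar 6: v0=B3 v1=D4 downbeat m3
bar 7: v0=F3 v1=D4 downbeat M6
bar 8: v0=E3 v1=E4 downbeat P8
  -> R7 @ bar 7 tick 0 v(0,): B3->F3 leap 6st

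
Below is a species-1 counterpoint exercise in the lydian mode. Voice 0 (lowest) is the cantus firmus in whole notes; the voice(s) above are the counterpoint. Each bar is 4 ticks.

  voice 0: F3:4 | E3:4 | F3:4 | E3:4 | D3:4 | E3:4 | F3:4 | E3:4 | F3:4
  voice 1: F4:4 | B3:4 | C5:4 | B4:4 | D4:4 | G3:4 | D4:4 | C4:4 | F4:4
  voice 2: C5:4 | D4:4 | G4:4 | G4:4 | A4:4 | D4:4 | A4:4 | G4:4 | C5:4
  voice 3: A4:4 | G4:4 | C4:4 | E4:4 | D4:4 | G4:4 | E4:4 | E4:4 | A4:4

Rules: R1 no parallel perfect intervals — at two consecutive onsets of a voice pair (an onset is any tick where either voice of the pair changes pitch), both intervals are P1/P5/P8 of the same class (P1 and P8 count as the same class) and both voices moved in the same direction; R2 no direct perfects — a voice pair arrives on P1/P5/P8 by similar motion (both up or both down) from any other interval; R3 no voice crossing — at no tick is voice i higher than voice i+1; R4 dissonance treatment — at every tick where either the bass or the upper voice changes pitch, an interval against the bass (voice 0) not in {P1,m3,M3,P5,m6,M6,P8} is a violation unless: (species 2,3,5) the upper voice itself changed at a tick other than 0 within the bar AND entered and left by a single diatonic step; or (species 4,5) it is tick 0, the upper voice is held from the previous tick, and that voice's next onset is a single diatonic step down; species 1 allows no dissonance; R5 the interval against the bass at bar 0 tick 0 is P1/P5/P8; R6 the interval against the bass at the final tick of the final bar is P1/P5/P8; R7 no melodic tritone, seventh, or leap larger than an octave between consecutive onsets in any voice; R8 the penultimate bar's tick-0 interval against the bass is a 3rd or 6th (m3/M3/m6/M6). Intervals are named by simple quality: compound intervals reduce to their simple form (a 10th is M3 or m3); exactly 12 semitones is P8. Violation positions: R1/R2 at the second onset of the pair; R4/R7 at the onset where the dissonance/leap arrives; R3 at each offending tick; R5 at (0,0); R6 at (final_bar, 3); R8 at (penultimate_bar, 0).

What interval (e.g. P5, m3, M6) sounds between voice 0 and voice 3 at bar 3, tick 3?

P8

voice 0=E3 voice 3=E4 -> P8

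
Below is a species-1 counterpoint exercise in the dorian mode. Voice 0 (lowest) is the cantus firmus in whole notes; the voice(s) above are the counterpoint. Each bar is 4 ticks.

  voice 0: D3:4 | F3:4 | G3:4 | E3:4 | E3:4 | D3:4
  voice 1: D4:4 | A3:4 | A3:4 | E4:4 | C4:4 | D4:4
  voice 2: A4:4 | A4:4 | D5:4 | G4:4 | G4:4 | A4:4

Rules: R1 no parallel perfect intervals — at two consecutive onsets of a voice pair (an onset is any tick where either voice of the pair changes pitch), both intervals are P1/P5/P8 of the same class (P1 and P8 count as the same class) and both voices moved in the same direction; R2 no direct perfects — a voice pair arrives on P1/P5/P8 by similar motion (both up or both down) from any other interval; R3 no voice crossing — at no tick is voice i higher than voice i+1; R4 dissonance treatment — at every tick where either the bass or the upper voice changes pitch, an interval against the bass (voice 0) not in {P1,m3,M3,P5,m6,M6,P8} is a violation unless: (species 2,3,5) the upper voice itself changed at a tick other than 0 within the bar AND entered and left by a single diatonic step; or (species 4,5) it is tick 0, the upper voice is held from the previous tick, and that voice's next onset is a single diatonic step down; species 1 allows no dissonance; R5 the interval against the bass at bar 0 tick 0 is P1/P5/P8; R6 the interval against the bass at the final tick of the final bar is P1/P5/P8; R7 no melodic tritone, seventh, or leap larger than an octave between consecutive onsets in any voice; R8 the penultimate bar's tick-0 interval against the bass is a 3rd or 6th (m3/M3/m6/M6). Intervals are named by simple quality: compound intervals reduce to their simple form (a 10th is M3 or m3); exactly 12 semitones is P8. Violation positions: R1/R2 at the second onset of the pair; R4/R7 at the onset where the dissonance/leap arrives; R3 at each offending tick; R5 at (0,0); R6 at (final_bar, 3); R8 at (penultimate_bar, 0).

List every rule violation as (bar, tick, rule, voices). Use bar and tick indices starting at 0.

bar 0: v0=D3 v1=D4 v2=A4 downbeat P5
bar 1: v0=F3 v1=A3 v2=A4 downbeat M3
bar 2: v0=G3 v1=A3 v2=D5 downbeat P5
bar 3: v0=E3 v1=E4 v2=G4 downbeat m3
bar 4: v0=E3 v1=C4 v2=G4 downbeat m3
bar 5: v0=D3 v1=D4 v2=A4 downbeat P5
  -> R2 @ bar 2 tick 0 v(0, 2): F3/A4 M3 -> G3/D5 P5 similar
  -> R4 @ bar 2 tick 0 v(0, 1): G3/A3 M2 untreated
  -> R1 @ bar 5 tick 0 v(1, 2): C4/G4 P5 -> D4/A4 P5 similar

(2, 0, R2, (0, 2))
(2, 0, R4, (0, 1))
(5, 0, R1, (1, 2))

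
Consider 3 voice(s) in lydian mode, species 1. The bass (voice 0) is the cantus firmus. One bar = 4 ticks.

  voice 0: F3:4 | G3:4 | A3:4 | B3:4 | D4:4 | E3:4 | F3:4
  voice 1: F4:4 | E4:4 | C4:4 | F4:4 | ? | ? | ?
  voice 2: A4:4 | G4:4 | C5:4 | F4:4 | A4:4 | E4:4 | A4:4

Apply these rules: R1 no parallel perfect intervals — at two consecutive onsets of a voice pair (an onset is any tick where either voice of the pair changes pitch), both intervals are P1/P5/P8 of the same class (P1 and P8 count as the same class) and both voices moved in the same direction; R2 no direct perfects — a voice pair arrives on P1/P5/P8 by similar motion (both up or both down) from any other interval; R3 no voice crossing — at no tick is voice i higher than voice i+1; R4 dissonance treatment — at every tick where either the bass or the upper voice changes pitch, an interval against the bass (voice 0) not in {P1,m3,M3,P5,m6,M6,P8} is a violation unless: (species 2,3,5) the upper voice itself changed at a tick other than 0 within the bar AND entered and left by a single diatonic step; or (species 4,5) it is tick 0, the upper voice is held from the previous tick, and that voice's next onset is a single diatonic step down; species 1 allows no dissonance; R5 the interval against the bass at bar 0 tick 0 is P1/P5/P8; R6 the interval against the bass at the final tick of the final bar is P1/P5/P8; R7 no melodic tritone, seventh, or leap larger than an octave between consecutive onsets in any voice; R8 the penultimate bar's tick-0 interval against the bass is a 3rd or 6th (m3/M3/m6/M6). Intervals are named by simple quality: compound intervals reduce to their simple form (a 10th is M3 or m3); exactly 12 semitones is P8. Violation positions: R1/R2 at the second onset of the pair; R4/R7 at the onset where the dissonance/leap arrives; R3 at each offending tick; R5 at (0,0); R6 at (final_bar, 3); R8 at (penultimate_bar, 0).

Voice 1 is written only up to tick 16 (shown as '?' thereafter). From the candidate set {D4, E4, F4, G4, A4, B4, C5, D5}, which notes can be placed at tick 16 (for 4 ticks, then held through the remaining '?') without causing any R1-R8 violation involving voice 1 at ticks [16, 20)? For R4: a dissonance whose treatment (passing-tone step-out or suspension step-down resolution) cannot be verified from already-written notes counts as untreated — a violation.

{D4, F4}

D4: legal
E4: violates R4
F4: legal
G4: violates R4
A4: violates R1,R2
B4: violates R3,R7
C5: violates R3,R4
D5: violates R2,R3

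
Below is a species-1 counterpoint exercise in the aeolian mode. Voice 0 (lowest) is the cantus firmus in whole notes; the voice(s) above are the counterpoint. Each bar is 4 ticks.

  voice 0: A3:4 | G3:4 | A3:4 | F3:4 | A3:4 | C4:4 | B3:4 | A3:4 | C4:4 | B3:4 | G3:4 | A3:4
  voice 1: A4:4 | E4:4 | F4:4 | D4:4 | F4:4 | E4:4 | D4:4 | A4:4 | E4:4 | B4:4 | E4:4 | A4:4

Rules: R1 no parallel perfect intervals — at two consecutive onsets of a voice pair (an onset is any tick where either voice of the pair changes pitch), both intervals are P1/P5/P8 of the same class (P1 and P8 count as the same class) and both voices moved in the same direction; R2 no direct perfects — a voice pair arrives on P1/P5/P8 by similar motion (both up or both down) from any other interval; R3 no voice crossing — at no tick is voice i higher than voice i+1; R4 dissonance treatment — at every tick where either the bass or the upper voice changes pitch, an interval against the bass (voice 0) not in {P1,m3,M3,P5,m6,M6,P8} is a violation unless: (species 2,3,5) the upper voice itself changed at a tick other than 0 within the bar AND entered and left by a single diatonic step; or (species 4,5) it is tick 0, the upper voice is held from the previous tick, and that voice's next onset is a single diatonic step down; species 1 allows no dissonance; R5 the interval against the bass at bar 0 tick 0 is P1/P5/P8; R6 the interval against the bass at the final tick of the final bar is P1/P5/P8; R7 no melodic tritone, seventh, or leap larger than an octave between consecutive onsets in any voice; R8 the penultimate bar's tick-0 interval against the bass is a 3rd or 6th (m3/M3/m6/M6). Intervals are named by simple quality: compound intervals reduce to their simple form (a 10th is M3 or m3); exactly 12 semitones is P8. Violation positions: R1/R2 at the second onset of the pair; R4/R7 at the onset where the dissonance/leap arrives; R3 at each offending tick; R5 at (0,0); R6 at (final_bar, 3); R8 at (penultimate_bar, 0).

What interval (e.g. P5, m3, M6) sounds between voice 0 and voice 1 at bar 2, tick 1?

voice 0=A3 voice 1=F4 -> m6

m6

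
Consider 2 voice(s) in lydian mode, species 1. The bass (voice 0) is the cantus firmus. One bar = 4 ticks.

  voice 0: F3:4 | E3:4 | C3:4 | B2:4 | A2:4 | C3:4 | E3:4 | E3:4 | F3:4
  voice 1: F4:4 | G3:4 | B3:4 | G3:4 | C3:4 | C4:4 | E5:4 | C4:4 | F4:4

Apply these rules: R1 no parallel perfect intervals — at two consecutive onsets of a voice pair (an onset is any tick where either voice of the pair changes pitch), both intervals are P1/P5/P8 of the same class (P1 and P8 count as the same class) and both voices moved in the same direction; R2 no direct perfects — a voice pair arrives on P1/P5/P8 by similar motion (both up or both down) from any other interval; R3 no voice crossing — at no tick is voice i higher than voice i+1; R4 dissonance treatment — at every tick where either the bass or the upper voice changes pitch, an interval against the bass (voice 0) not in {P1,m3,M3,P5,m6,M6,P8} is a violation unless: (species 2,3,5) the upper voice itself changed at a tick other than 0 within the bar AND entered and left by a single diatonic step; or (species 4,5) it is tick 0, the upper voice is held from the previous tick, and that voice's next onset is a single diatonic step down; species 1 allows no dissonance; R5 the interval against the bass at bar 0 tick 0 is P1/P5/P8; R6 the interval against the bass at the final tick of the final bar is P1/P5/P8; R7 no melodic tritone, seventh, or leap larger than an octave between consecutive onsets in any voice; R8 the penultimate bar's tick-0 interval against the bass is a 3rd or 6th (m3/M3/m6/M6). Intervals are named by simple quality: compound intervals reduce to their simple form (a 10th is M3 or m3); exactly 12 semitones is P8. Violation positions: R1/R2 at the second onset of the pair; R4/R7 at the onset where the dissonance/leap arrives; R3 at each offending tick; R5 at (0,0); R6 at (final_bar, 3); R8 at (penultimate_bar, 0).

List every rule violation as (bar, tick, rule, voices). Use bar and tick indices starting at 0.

(1, 0, R7, (1,))
(2, 0, R4, (0, 1))
(5, 0, R2, (0, 1))
(6, 0, R1, (0, 1))
(6, 0, R7, (1,))
(7, 0, R7, (1,))
(8, 0, R2, (0, 1))

bar 0: v0=F3 v1=F4 downbeat P8
bar 1: v0=E3 v1=G3 downbeat m3
bar 2: v0=C3 v1=B3 downbeat M7
bar 3: v0=B2 v1=G3 downbeat m6
bar 4: v0=A2 v1=C3 downbeat m3
bar 5: v0=C3 v1=C4 downbeat P8
bar 6: v0=E3 v1=E5 downbeat P1
bar 7: v0=E3 v1=C4 downbeat m6
bar 8: v0=F3 v1=F4 downbeat P8
  -> R7 @ bar 1 tick 0 v(1,): F4->G3 leap 10st
  -> R4 @ bar 2 tick 0 v(0, 1): C3/B3 M7 untreated
  -> R2 @ bar 5 tick 0 v(0, 1): A2/C3 m3 -> C3/C4 P8 similar
  -> R1 @ bar 6 tick 0 v(0, 1): C3/C4 P8 -> E3/E5 P1 similar
  -> R7 @ bar 6 tick 0 v(1,): C4->E5 leap 16st
  -> R7 @ bar 7 tick 0 v(1,): E5->C4 leap 16st
  -> R2 @ bar 8 tick 0 v(0, 1): E3/C4 m6 -> F3/F4 P8 similar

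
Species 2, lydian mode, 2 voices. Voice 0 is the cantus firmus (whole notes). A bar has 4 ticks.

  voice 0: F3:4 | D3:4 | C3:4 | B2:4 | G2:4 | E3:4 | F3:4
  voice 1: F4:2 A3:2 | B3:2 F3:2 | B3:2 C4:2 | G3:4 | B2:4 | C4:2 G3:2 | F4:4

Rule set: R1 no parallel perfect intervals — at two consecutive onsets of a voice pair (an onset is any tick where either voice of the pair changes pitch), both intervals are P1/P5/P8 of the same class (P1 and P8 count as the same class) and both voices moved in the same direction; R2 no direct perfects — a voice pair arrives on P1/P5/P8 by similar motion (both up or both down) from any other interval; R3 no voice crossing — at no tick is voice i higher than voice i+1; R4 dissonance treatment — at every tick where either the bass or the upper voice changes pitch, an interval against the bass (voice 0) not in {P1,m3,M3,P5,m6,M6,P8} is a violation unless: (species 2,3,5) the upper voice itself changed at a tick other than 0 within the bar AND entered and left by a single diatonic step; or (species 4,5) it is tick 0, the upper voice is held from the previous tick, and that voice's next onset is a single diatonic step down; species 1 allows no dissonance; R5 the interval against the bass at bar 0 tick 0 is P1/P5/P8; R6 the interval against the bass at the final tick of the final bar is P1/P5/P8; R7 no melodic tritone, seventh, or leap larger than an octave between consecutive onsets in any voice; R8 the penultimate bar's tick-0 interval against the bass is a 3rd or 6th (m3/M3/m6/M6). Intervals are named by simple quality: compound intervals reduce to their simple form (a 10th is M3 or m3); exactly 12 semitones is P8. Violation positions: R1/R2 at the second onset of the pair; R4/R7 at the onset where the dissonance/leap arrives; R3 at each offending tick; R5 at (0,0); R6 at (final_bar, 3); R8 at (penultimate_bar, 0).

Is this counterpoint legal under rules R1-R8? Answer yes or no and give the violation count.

No (6 violations)

bar 0: v0=F3 v1=F4 (P8)
bar 1: v0=D3 v1=B3 (M6)
bar 2: v0=C3 v1=B3 (M7)
bar 3: v0=B2 v1=G3 (m6)
bar 4: v0=G2 v1=B2 (M3)
bar 5: v0=E3 v1=C4 (m6)
bar 6: v0=F3 v1=F4 (P8)
  R7 @ bar1.2: B3->F3 leap 6st
  R4 @ bar2.0: C3/B3 M7 untreated
  R7 @ bar2.0: F3->B3 leap 6st
  R7 @ bar5.0: B2->C4 leap 13st
  R2 @ bar6.0: E3/G3 m3 -> F3/F4 P8 similar
  R7 @ bar6.0: G3->F4 leap 10st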